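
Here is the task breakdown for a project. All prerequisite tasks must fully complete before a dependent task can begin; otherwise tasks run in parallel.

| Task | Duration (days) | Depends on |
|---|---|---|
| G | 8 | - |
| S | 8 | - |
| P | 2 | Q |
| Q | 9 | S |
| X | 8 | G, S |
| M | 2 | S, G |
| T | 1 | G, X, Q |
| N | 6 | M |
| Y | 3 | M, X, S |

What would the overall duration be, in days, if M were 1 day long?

Critical path before the change: G→X→Y = 8+8+3 = 19 giving 19 days.
M is off the critical path — its longest chain is 16 days, giving 3 of slack.
The critical path is still G→X→Y; finish is now 19 days.

19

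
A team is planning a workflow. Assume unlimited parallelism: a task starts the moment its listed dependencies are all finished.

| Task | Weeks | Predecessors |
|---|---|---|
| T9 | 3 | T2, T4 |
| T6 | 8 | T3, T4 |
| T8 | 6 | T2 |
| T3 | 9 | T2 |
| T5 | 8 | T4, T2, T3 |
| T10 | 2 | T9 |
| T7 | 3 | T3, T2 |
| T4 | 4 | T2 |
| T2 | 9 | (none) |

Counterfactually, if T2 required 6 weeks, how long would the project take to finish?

23

As given, the longest chain is T2→T3→T5 = 9+9+8 = 26, so the finish is 26 weeks.
T2 lies on that path, so at 6 weeks the path becomes 23 weeks.
The critical path is still T2→T3→T5; finish is now 23 weeks.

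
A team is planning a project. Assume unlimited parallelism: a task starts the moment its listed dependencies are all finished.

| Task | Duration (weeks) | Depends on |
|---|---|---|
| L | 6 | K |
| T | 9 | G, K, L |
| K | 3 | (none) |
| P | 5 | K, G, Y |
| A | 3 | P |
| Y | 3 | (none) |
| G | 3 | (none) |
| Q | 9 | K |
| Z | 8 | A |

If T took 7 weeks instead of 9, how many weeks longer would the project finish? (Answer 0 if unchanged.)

The binding path is G→P→A→Z = 3+5+3+8 = 19; finish at 19 weeks.
The longest path through T is only 18 weeks, so T has float 1.
That remains the longest chain; total 19 weeks.
Change in finish: 19 − 19 = +0 weeks.

0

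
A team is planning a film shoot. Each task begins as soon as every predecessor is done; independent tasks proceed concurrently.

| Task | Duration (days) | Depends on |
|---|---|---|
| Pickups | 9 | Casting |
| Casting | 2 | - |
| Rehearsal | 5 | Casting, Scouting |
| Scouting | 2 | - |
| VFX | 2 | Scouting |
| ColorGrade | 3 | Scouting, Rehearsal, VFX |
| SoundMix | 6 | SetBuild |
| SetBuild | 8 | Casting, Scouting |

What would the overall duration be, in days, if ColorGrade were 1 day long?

Critical path before the change: Casting→SetBuild→SoundMix = 2+8+6 = 16 giving 16 days.
ColorGrade is off the critical path — its longest chain is 10 days, giving 6 of slack.
The critical path is still Casting→SetBuild→SoundMix; finish is now 16 days.

16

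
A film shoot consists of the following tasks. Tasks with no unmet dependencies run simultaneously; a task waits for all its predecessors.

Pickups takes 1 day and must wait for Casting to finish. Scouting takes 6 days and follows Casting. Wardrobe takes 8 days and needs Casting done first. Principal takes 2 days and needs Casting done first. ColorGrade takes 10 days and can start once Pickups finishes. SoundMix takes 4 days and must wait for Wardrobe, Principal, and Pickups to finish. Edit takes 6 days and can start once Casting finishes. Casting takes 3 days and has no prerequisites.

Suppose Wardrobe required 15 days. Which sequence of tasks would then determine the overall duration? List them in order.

As given, the longest chain is Casting→Wardrobe→SoundMix = 3+8+4 = 15, so the finish is 15 days.
Wardrobe lies on that path, so at 15 days the path becomes 22 days.
No other chain overtakes it, so the finish is 22 days.

Casting, Wardrobe, SoundMix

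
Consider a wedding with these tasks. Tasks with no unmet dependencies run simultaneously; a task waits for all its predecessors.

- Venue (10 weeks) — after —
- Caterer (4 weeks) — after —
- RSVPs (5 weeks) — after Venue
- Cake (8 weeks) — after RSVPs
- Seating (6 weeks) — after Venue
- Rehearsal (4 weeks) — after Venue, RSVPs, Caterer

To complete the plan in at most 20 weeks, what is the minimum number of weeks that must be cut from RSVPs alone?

3

Current finish: 23 weeks; target: 20.
RSVPs is on every critical path, so each week cut from RSVPs cuts the finish by one (this holds down to a finish of 19).
Need 23 − 20 = 3 weeks off RSVPs → RSVPs becomes 2 weeks, finish becomes 20.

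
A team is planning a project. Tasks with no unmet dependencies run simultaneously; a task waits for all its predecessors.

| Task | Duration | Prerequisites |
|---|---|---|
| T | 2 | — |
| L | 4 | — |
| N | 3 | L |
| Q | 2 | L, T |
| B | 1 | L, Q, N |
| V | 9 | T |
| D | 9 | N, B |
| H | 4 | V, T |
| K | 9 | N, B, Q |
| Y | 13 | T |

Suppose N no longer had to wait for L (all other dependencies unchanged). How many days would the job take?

With the dependency in place, L→N→B→D = 4+3+1+9 = 17 sets the finish at 17 days.
Without L→N, N's earliest start moves from 4 to 0.
New critical path: L→Q→B→D = 4+2+1+9 = 16 ⇒ 16 days.

16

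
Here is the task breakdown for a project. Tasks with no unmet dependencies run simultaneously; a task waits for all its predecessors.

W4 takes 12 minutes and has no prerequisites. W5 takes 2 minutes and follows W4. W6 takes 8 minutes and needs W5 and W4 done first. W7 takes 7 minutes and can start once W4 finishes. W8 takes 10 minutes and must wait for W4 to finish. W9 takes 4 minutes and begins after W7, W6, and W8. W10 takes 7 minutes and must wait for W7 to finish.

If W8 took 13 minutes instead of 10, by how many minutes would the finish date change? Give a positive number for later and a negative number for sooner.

3

Critical path before the change: W4→W8→W9 = 12+10+4 = 26 giving 26 minutes.
Since W8 is critical, the +3 change carries straight to that chain (now 29 minutes).
No other chain overtakes it, so the finish is 29 minutes.
Change in finish: 29 − 26 = +3 minutes.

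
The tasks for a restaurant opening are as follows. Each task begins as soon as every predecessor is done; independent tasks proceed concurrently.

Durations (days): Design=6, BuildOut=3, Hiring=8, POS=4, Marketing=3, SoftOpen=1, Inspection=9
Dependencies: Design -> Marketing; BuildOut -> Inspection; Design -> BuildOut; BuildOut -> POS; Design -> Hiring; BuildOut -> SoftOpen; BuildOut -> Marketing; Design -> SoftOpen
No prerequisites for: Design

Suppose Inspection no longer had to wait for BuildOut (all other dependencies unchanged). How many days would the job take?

Original critical path: Design→BuildOut→Inspection = 6+3+9 = 18 ⇒ 18 days.
Without BuildOut→Inspection, Inspection's earliest start moves from 9 to 0.
After: Design→Hiring = 6+8 = 14 → 14 days.

14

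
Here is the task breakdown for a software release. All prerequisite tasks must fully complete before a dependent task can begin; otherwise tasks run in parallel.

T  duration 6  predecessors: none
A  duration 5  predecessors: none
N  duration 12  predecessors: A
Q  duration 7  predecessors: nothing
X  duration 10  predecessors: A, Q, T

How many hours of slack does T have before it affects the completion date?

The longest chain is Q→X = 7+10 = 17; overall finish 17 hours.
T finishes as early as 6 and must finish by 7.
So T can slip 7 − 6 = 1 hour.

1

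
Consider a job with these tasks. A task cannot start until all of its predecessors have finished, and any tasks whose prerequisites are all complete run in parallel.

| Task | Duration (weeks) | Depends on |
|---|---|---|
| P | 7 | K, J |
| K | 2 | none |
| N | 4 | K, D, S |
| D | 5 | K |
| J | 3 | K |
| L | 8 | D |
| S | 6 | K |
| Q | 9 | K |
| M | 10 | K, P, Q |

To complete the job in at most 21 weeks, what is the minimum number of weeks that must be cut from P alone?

Current finish: 22 weeks; target: 21.
P is on every critical path, so each week cut from P cuts the finish by one (this holds down to a finish of 21).
Need 22 − 21 = 1 week off P → P becomes 6 weeks, finish becomes 21.

1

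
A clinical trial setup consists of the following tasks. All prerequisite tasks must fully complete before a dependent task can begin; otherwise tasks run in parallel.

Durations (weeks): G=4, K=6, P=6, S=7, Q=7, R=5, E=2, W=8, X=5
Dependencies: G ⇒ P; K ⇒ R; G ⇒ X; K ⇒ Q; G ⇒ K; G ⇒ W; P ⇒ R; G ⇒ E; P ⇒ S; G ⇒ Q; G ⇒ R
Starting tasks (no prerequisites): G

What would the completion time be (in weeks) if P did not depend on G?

With the dependency in place, G→K→Q = 4+6+7 = 17 sets the finish at 17 weeks.
Without G→P, P's earliest start moves from 4 to 0.
The longest chain is now G→K→Q = 4+6+7 = 17, so the clinical trial setup takes 17 weeks.

17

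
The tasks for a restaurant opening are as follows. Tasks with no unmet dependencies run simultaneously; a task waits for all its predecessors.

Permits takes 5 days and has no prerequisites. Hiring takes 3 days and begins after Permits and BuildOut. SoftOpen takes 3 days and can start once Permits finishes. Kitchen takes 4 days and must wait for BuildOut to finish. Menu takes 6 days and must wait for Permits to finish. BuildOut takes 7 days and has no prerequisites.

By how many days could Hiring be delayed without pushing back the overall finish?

1

Critical path: Permits→Menu = 5+6 = 11, so the finish is 11 days.
Hiring finishes as early as 10 and must finish by 11.
Float = 11 − 10 = 1.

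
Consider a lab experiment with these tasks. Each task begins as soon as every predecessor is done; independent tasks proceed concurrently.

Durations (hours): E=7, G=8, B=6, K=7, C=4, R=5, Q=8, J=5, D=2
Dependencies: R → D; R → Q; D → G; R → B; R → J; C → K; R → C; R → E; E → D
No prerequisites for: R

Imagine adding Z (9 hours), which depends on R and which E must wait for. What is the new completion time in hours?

Originally the plan takes 22 hours.
With Z inserted, E now waits for max(R, Z).
New critical path: R→Z→E→D→G = 5+9+7+2+8 = 31 ⇒ 31 hours.

31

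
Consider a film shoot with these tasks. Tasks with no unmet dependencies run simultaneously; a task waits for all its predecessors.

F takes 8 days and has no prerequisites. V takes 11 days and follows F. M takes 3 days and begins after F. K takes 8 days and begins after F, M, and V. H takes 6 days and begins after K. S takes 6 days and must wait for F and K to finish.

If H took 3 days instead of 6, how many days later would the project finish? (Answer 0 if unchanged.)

As given, the longest chain is F→V→K→H = 8+11+8+6 = 33, so the finish is 33 days.
Since H is critical, the -3 change carries straight to that chain (now 30 days).
Now F→V→K→S = 8+11+8+6 = 33 is longest, so the finish becomes 33 days.
Change in finish: 33 − 33 = +0 days.

0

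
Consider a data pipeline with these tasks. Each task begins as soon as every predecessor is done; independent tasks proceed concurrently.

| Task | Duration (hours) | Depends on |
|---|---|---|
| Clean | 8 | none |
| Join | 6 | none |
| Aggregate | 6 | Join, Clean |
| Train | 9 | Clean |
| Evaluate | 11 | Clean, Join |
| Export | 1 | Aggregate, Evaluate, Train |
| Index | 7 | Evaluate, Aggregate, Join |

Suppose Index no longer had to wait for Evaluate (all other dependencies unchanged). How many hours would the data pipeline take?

Original critical path: Clean→Evaluate→Index = 8+11+7 = 26 ⇒ 26 hours.
Without Evaluate→Index, Index's earliest start moves from 19 to 14.
The longest chain is now Clean→Aggregate→Index = 8+6+7 = 21, so the data pipeline takes 21 hours.

21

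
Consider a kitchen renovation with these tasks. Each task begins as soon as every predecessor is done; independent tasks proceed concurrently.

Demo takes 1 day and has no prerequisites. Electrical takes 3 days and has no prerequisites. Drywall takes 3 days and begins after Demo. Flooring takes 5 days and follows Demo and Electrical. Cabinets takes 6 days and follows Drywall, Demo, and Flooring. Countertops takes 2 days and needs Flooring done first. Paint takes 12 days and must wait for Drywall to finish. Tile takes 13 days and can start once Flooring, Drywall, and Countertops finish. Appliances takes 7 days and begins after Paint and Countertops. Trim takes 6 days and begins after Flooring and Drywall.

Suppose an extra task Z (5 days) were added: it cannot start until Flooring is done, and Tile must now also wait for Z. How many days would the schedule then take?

26

Originally the schedule takes 23 days.
With Z inserted, Tile now waits for max(Flooring, Drywall, Countertops, Z).
New critical path: Electrical→Flooring→Z→Tile = 3+5+5+13 = 26 ⇒ 26 days.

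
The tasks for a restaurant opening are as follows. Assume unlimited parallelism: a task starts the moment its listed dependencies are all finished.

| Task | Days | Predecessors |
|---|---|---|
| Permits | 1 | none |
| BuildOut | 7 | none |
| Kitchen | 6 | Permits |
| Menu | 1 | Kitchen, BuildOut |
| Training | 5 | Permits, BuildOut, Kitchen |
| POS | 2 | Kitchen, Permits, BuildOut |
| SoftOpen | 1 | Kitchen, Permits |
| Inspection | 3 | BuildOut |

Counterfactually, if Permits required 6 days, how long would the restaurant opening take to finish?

As given, the longest chain is Permits→Kitchen→Training = 1+6+5 = 12, so the finish is 12 days.
Since Permits is critical, the +5 change carries straight to that chain (now 17 days).
That remains the longest chain; total 17 days.

17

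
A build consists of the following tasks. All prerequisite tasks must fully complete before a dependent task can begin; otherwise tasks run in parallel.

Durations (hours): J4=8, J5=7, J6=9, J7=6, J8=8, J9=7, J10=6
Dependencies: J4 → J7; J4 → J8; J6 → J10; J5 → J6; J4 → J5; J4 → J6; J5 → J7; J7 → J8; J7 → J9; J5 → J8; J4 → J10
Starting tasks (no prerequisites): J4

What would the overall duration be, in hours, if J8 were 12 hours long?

Actual critical path: J4→J5→J6→J10 = 8+7+9+6 = 30 ⇒ 30 hours.
J8 is off the critical path — its longest chain is 29 hours, giving 1 of slack.
New critical path: J4→J5→J7→J8 = 8+7+6+12 = 33 ⇒ 33 hours.

33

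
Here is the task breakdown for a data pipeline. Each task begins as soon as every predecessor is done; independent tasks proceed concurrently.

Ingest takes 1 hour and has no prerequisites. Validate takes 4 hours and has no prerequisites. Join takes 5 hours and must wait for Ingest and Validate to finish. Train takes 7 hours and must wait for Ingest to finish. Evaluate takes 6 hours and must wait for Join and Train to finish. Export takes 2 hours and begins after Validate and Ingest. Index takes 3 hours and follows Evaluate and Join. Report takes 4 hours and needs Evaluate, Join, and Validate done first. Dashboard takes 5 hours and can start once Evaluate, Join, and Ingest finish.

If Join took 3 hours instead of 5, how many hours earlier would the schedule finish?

1

Baseline: Validate→Join→Evaluate→Dashboard = 4+5+6+5 = 20 → 20 hours.
Since Join is critical, the -2 change carries straight to that chain (now 18 hours).
New critical path: Ingest→Train→Evaluate→Dashboard = 1+7+6+5 = 19 ⇒ 19 hours.
Change in finish: 19 − 20 = -1 hours.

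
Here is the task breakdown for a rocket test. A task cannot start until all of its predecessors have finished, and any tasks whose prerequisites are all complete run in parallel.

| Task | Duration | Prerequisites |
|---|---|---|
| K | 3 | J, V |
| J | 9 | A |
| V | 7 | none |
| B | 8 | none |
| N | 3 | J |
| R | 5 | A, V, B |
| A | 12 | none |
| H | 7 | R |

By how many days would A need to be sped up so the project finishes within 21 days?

Current finish: 24 days; target: 21.
A is on every critical path, so each day cut from A cuts the finish by one (this holds down to a finish of 20).
Need 24 − 21 = 3 days off A → A becomes 9 days, finish becomes 21.

3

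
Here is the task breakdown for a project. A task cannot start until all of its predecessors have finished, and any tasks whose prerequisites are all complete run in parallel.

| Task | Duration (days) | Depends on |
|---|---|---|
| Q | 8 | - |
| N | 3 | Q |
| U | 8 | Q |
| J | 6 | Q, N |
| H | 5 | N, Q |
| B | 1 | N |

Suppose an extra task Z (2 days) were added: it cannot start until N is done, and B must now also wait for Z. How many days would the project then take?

Originally the project takes 17 days.
With Z inserted, B now waits for max(N, Z).
New critical path: Q→N→J = 8+3+6 = 17 ⇒ 17 days.

17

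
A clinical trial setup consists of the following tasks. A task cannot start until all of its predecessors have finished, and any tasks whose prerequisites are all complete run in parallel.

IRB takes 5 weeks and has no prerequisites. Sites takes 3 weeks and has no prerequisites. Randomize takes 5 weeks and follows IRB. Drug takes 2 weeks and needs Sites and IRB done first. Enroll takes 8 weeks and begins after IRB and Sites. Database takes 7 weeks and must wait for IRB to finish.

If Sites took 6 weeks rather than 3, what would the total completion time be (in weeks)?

The binding path is IRB→Enroll = 5+8 = 13; finish at 13 weeks.
The longest path through Sites is only 11 weeks, so Sites has float 2.
New critical path: Sites→Enroll = 6+8 = 14 ⇒ 14 weeks.

14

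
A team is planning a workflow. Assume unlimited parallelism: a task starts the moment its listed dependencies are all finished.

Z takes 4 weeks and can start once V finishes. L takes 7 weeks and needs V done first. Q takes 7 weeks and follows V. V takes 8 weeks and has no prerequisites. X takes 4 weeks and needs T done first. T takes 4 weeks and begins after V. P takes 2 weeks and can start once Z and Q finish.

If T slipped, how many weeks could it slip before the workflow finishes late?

The longest chain is V→Q→P = 8+7+2 = 17; overall finish 17 weeks.
The longest chain containing T totals 16 weeks.
Slack of T = 9 − 8 = 1 week.

1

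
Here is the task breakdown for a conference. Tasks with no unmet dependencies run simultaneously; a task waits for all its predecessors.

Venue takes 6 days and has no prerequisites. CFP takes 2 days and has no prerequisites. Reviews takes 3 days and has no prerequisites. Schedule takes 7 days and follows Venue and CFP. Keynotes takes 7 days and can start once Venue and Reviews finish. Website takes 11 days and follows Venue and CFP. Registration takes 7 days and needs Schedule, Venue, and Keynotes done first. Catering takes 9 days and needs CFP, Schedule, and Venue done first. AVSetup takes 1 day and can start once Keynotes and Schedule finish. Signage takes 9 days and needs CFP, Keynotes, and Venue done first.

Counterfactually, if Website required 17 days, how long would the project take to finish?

23

The binding path is Venue→Schedule→Catering = 6+7+9 = 22; finish at 22 days.
Website is off the critical path — its longest chain is 17 days, giving 5 of slack.
Now Venue→Website = 6+17 = 23 is longest, so the finish becomes 23 days.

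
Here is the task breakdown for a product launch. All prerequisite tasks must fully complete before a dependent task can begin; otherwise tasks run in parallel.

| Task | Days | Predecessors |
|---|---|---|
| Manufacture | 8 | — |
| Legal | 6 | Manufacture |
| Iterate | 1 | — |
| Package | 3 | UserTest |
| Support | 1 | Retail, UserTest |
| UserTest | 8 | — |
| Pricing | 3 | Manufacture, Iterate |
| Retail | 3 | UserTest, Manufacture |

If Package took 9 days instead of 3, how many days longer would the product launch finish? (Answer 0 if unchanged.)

The binding path is Manufacture→Legal = 8+6 = 14; finish at 14 days.
Package has 3 days of float (longest path through it is 11).
The binding chain switches to UserTest→Package = 8+9 = 17; finish 17 days.
Change in finish: 17 − 14 = +3 days.

3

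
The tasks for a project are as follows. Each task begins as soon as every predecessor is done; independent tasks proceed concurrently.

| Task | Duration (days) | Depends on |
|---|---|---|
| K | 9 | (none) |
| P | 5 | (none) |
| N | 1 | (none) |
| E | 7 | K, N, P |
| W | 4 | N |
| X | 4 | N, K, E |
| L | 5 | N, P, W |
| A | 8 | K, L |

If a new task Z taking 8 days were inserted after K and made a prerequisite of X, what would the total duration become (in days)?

Originally the plan takes 20 days.
With Z inserted, X now waits for max(N, K, E, Z).
New critical path: K→Z→X = 9+8+4 = 21 ⇒ 21 days.

21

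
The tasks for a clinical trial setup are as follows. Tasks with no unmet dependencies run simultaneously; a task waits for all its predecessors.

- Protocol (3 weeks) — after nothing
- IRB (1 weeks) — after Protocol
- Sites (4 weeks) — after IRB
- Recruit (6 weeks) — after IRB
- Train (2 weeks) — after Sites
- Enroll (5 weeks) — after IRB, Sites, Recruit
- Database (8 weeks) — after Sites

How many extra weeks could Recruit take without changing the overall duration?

Protocol→IRB→Sites→Database = 3+1+4+8 = 16 sets the makespan at 16 weeks.
Recruit finishes as early as 10 and must finish by 11.
Float = 16 − 15 = 1.

1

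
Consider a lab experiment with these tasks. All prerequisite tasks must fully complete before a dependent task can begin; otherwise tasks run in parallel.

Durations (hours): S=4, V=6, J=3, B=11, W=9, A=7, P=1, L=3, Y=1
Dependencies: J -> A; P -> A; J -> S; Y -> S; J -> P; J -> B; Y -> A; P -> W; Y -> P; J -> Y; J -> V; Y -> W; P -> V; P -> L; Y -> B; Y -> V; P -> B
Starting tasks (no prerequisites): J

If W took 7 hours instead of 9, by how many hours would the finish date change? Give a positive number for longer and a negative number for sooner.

0

Critical path before the change: J→Y→P→B = 3+1+1+11 = 16 giving 16 hours.
W is off the critical path — its longest chain is 14 hours, giving 2 of slack.
The critical path is still J→Y→P→B; finish is now 16 hours.
Change in finish: 16 − 16 = +0 hours.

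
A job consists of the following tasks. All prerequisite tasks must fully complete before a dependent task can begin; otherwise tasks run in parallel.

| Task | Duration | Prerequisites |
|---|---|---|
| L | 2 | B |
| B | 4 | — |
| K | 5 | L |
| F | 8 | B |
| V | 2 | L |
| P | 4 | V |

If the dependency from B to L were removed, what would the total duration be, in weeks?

With the dependency in place, B→L→V→P = 4+2+2+4 = 12 sets the finish at 12 weeks.
Without B→L, L's earliest start moves from 4 to 0.
After: B→F = 4+8 = 12 → 12 weeks.

12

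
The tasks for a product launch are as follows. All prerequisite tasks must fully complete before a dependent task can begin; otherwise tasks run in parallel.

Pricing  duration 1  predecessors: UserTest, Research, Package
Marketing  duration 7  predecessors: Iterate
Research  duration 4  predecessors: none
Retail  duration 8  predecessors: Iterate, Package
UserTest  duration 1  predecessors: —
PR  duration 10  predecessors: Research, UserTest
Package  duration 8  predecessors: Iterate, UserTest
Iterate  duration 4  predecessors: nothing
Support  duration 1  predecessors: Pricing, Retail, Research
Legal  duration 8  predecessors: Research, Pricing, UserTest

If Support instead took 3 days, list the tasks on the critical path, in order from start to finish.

Iterate, Package, Retail, Support

Baseline: Iterate→Package→Retail→Support = 4+8+8+1 = 21 → 21 days.
Since Support is critical, the +2 change carries straight to that chain (now 23 days).
No other chain overtakes it, so the finish is 23 days.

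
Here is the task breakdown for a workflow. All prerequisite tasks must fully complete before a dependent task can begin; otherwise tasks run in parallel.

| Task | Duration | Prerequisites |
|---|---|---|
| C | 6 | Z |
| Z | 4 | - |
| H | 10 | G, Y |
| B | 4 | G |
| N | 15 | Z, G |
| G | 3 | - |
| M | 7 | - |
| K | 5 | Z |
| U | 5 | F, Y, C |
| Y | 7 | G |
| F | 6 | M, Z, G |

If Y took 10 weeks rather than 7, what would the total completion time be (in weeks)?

23

As given, the longest chain is G→Y→H = 3+7+10 = 20, so the finish is 20 weeks.
Since Y is critical, the +3 change carries straight to that chain (now 23 weeks).
The critical path is still G→Y→H; finish is now 23 weeks.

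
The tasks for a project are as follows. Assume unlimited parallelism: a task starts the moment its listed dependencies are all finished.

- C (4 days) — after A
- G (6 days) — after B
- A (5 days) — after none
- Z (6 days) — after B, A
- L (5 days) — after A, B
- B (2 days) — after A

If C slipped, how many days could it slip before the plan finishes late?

4

A→B→Z = 5+2+6 = 13 sets the makespan at 13 days.
The longest chain containing C totals 9 days.
Float = 13 − 9 = 4.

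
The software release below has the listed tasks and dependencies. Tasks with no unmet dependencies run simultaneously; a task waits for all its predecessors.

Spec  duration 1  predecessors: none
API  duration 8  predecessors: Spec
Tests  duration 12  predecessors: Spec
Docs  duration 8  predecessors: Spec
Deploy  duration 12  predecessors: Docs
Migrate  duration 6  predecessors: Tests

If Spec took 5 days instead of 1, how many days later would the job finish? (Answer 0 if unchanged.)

The binding path is Spec→Docs→Deploy = 1+8+12 = 21; finish at 21 days.
Spec is on the critical path; changing it to 5 makes that path 25 days.
That remains the longest chain; total 25 days.
Change in finish: 25 − 21 = +4 days.

4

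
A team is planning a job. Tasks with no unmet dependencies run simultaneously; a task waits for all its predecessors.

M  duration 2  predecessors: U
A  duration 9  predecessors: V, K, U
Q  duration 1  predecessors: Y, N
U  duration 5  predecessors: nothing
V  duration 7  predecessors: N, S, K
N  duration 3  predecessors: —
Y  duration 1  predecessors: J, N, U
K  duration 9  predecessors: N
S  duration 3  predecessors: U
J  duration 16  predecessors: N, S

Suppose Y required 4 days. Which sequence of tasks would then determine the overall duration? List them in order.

U, S, J, Y, Q

The binding path is N→K→V→A = 3+9+7+9 = 28; finish at 28 days.
Y has 2 days of float (longest path through it is 26).
New critical path: U→S→J→Y→Q = 5+3+16+4+1 = 29 ⇒ 29 days.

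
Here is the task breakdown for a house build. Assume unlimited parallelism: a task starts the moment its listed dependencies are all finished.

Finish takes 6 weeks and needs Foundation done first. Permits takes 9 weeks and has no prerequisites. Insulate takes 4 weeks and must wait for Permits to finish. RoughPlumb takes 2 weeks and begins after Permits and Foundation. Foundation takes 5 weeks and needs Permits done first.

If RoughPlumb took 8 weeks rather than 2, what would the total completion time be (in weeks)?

22

As given, the longest chain is Permits→Foundation→Finish = 9+5+6 = 20, so the finish is 20 weeks.
RoughPlumb has 4 weeks of float (longest path through it is 16).
Now Permits→Foundation→RoughPlumb = 9+5+8 = 22 is longest, so the finish becomes 22 weeks.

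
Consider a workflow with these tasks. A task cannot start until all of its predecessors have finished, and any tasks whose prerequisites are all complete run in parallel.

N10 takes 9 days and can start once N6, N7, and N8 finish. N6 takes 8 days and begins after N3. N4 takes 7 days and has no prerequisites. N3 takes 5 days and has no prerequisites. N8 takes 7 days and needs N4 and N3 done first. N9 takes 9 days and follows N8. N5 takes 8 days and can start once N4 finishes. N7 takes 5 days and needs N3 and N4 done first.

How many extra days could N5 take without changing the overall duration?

8

N4→N8→N9 = 7+7+9 = 23 sets the makespan at 23 days.
Longest path through N5: 15 days (earliest finish 15, latest finish 23).
Float = 23 − 15 = 8.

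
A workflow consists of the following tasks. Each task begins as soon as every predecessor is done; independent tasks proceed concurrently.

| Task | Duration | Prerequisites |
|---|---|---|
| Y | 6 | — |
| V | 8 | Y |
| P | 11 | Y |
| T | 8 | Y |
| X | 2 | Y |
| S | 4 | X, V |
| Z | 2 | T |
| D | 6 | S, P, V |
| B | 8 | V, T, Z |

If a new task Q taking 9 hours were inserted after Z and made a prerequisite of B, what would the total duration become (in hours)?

33

Originally the plan takes 24 hours.
With Q inserted, B now waits for max(V, T, Z, Q).
New critical path: Y→T→Z→Q→B = 6+8+2+9+8 = 33 ⇒ 33 hours.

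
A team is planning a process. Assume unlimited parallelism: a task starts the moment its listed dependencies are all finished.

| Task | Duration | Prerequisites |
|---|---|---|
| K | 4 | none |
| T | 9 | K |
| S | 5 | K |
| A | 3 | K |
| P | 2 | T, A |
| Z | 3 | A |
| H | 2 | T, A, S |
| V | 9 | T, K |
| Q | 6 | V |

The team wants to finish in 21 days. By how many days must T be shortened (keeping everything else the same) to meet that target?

7

Current finish: 28 days; target: 21.
T is on every critical path, so each day cut from T cuts the finish by one (this holds down to a finish of 20).
Need 28 − 21 = 7 days off T → T becomes 2 days, finish becomes 21.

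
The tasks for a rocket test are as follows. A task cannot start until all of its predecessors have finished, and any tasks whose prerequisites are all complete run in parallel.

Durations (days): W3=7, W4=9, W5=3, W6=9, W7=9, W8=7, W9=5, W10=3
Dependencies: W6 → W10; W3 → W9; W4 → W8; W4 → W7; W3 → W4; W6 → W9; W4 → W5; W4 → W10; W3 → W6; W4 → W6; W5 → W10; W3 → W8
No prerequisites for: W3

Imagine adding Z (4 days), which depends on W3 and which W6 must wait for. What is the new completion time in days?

Originally the project takes 30 days.
With Z inserted, W6 now waits for max(W3, W4, Z).
New critical path: W3→W4→W6→W9 = 7+9+9+5 = 30 ⇒ 30 days.

30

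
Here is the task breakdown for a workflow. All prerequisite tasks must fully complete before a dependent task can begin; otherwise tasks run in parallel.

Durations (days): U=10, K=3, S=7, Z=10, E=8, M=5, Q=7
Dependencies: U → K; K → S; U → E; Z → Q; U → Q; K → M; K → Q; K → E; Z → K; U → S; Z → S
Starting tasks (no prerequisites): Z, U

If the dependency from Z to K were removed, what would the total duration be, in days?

Original critical path: Z→K→E = 10+3+8 = 21 ⇒ 21 days.
Dropping Z→K doesn't change K's earliest start (10); another predecessor still binds.
After: U→K→E = 10+3+8 = 21 → 21 days.

21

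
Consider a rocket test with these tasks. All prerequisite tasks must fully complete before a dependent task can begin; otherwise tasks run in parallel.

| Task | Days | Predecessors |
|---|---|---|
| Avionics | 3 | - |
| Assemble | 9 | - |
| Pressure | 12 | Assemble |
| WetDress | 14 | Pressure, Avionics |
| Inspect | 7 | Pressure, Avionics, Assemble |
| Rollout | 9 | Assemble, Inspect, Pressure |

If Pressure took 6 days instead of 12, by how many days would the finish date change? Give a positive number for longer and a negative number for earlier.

The binding path is Assemble→Pressure→Inspect→Rollout = 9+12+7+9 = 37; finish at 37 days.
Since Pressure is critical, the -6 change carries straight to that chain (now 31 days).
That remains the longest chain; total 31 days.
Change in finish: 31 − 37 = -6 days.

-6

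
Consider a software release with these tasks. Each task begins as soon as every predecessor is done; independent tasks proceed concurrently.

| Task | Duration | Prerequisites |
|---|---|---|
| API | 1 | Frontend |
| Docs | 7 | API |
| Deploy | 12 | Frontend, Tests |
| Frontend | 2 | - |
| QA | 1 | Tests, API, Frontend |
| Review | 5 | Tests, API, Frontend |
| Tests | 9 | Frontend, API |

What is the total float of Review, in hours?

7

Critical path: Frontend→API→Tests→Deploy = 2+1+9+12 = 24, so the finish is 24 hours.
The longest chain containing Review totals 17 hours.
So Review can slip 24 − 17 = 7 hours.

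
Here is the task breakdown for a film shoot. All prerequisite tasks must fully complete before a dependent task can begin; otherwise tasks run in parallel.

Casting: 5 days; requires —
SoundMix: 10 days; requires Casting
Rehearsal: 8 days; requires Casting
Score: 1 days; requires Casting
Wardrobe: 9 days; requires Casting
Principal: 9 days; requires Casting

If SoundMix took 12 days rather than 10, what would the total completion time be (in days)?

As given, the longest chain is Casting→SoundMix = 5+10 = 15, so the finish is 15 days.
SoundMix lies on that path, so at 12 days the path becomes 17 days.
No other chain overtakes it, so the finish is 17 days.

17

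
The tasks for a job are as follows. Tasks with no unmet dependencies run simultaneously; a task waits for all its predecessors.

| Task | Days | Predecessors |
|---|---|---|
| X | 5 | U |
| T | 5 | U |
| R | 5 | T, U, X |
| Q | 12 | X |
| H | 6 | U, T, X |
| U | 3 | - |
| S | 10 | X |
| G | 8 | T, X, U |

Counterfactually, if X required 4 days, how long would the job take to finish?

Actual critical path: U→X→Q = 3+5+12 = 20 ⇒ 20 days.
Since X is critical, the -1 change carries straight to that chain (now 19 days).
No other chain overtakes it, so the finish is 19 days.

19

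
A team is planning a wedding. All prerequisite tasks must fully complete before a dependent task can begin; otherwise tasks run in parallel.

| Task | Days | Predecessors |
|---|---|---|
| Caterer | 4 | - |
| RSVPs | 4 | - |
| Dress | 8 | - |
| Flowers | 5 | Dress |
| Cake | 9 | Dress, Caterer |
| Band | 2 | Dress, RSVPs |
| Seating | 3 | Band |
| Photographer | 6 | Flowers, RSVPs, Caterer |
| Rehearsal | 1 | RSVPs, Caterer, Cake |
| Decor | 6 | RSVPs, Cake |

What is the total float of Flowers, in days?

Critical path: Dress→Cake→Decor = 8+9+6 = 23, so the finish is 23 days.
Longest path through Flowers: 19 days (earliest finish 13, latest finish 17).
Slack of Flowers = 12 − 8 = 4 days.

4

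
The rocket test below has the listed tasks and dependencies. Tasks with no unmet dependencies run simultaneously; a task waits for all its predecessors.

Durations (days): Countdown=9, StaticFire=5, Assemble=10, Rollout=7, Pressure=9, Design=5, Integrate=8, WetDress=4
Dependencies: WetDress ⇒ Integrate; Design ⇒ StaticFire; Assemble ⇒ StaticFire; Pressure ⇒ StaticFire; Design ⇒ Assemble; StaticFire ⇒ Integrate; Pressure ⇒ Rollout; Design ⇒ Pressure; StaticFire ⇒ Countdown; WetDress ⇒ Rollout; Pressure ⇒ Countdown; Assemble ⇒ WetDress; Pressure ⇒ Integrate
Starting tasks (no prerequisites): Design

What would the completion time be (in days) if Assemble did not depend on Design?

28

Original critical path: Design→Assemble→StaticFire→Countdown = 5+10+5+9 = 29 ⇒ 29 days.
Without Design→Assemble, Assemble's earliest start moves from 5 to 0.
After: Design→Pressure→StaticFire→Countdown = 5+9+5+9 = 28 → 28 days.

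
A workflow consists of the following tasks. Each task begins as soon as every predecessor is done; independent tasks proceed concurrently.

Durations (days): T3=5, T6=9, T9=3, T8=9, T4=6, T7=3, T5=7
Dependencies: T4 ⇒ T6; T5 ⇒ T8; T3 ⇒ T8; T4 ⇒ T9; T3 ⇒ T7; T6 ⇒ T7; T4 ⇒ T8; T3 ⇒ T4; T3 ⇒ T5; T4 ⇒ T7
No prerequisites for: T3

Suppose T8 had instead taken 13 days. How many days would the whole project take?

Baseline: T3→T4→T6→T7 = 5+6+9+3 = 23 → 23 days.
T8 is off the critical path — its longest chain is 21 days, giving 2 of slack.
New critical path: T3→T5→T8 = 5+7+13 = 25 ⇒ 25 days.

25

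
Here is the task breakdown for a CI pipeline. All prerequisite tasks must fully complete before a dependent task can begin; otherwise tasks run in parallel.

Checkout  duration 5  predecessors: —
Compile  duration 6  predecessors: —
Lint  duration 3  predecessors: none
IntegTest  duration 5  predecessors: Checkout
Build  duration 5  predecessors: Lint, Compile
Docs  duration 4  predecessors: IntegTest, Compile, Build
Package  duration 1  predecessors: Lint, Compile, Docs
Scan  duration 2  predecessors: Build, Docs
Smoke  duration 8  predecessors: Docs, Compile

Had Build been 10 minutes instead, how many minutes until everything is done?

28

Critical path before the change: Compile→Build→Docs→Smoke = 6+5+4+8 = 23 giving 23 minutes.
Build is on the critical path; changing it to 10 makes that path 28 minutes.
The critical path is still Compile→Build→Docs→Smoke; finish is now 28 minutes.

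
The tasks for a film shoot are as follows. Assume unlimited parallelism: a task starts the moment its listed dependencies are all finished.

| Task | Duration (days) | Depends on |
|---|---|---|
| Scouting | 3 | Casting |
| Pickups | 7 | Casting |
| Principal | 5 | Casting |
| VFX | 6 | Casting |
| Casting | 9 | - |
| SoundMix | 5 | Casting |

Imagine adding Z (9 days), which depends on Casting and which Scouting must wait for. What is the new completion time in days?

Originally the plan takes 16 days.
With Z inserted, Scouting now waits for max(Casting, Z).
New critical path: Casting→Z→Scouting = 9+9+3 = 21 ⇒ 21 days.

21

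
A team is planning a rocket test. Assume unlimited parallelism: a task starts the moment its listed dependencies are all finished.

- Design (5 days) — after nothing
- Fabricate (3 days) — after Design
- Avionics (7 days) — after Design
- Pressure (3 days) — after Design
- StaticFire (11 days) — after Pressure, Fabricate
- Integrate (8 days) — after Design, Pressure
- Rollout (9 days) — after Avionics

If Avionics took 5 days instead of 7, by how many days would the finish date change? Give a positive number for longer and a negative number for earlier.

The binding path is Design→Avionics→Rollout = 5+7+9 = 21; finish at 21 days.
Since Avionics is critical, the -2 change carries straight to that chain (now 19 days).
New critical path: Design→Fabricate→StaticFire = 5+3+11 = 19 ⇒ 19 days.
Change in finish: 19 − 21 = -2 days.

-2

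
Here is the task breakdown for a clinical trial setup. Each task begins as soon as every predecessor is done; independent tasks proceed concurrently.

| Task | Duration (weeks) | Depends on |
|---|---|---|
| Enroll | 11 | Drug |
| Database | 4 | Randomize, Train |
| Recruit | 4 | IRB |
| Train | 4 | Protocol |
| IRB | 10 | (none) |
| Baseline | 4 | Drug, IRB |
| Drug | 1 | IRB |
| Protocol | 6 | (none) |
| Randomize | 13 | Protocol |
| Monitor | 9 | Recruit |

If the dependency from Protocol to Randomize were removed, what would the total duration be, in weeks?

23

With the dependency in place, Protocol→Randomize→Database = 6+13+4 = 23 sets the finish at 23 weeks.
Without Protocol→Randomize, Randomize's earliest start moves from 6 to 0.
After: IRB→Recruit→Monitor = 10+4+9 = 23 → 23 weeks.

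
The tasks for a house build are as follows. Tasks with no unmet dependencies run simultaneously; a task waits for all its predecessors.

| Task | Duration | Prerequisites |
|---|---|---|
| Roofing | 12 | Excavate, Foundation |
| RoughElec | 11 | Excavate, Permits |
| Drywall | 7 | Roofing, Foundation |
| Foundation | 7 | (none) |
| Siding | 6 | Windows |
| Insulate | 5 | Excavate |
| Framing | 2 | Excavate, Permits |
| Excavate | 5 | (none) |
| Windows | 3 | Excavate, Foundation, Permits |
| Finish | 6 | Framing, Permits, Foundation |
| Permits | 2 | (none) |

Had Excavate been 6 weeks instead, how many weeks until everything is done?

As given, the longest chain is Foundation→Roofing→Drywall = 7+12+7 = 26, so the finish is 26 weeks.
The longest path through Excavate is only 24 weeks, so Excavate has float 2.
The critical path is still Foundation→Roofing→Drywall; finish is now 26 weeks.

26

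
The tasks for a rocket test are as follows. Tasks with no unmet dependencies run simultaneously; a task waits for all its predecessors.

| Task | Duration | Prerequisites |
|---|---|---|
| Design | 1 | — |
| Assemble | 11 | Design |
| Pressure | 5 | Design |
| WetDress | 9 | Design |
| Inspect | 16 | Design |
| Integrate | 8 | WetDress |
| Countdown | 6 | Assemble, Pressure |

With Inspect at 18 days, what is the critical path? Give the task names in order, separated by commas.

The binding path is Design→Assemble→Countdown = 1+11+6 = 18; finish at 18 days.
Inspect has 1 day of float (longest path through it is 17).
The binding chain switches to Design→Inspect = 1+18 = 19; finish 19 days.

Design, Inspect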